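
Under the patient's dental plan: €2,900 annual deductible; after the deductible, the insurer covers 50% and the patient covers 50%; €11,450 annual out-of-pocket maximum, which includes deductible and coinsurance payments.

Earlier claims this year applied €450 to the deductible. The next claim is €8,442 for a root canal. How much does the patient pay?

€5,446

Remaining deductible: €2,900 − €450 = €2,450.
After the €2,450 deductible portion, €8,442 − €2,450 = €5,992 is subject to coinsurance.
50% of €5,992 = €2,996 falls to the patient.
That puts the patient's cost at €2,450 + €2,996 = €5,446 before any cap.
Total out-of-pocket so far would be €450 + €5,446 = €5,896, below the €11,450 cap — no reduction.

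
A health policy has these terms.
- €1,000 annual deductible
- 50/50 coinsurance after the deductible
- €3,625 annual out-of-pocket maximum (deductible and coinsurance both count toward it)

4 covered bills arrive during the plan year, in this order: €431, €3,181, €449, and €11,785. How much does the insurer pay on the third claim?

€224.50

Claim 1 — €431: all of it applies to the deductible. Patient owes €431 (running OOP €431). Insurer: €431 − €431 = €0.
Claim 2 — €3,181: €569 to deductible, leaving €2,612; 50% of €2,612 = €1,306. Cost to patient: €1,875. OOP to date €2,306. Insurer: €3,181 − €1,875 = €1,306.
Claim 3 — €449: deductible met; 50% of €449 = €224.50. Cost to patient: €224.50. OOP to date €2,530.50. Insurer: €449 − €224.50 = €224.50.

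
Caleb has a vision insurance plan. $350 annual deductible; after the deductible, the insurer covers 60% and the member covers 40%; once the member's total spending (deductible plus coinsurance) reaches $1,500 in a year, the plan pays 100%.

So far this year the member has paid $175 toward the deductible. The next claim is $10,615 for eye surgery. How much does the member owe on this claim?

$1,325

Deductible still to meet: $350 − $175 = $175.
That leaves $10,615 − $175 = $10,440 for coinsurance.
Member's 40% share of $10,440 is $4,176.
So the member owes $175 + $4,176 = $4,351 before any cap.
Year-to-date out-of-pocket would reach $175 + $4,351 = $4,526, above the $1,500 maximum, so the member pays only $1,500 − $175 = $1,325.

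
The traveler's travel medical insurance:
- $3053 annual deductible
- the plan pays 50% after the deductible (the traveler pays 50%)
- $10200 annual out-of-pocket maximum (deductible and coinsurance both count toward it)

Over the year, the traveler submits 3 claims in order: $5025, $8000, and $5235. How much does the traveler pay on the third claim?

Claim 1 — $5025: $3053 to deductible, leaving $1972; traveler's 50% is $986. Traveler owes $4039 (running OOP $4039).
Claim 2 — $8000: 50% coinsurance on $8000 = $4000. Traveler pays $4000; OOP now $8039.
Claim 3 — $5235: deductible already satisfied, so traveler's share is 50% × $5235 = $2617.50. That would push OOP to $10656.50, over the $10200 cap, so traveler pays $10200 − $8039 = $2161.

$2161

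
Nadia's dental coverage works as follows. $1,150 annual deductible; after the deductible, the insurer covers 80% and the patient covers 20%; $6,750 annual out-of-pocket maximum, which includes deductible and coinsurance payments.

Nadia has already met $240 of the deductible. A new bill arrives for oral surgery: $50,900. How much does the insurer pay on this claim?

$44,390

Deductible still to meet: $1,150 − $240 = $910.
After the $910 deductible portion, $50,900 − $910 = $49,990 is subject to coinsurance.
20% of $49,990 = $9,998 falls to the patient.
Patient responsibility before any cap: $910 + $9,998 = $10,908.
Year-to-date out-of-pocket would reach $240 + $10,908 = $11,148, above the $6,750 maximum, so the patient pays only $6,750 − $240 = $6,510.
The plan picks up $50,900 − $6,510 = $44,390.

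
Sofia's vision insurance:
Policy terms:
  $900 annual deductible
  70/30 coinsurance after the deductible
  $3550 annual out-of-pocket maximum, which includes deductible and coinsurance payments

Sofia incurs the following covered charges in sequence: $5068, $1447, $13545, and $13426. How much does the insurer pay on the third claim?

$12579.50

Claim 1 — $5068: $900 to deductible, leaving $4168; member's 30% is $1250.40. Cost to member: $2150.40. OOP to date $2150.40. Plan pays $5068 − $2150.40 = $2917.60.
Claim 2 — $1447: 30% coinsurance on $1447 = $434.10. Member owes $434.10 (running OOP $2584.50). Plan pays $1447 − $434.10 = $1012.90.
Claim 3 — $13545: 30% coinsurance on $13545 = $4063.50. That would push OOP to $6648, over the $3550 cap, so member pays $3550 − $2584.50 = $965.50. Plan pays $13545 − $965.50 = $12579.50.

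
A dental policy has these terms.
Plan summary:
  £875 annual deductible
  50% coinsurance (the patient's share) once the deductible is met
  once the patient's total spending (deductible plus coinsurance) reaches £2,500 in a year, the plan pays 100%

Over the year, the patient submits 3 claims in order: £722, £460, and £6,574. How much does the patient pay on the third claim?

#1 (£722): fully absorbed by the deductible. Patient pays £722; OOP now £722.
#2 (£460): deductible takes £153, £307 remains; coinsurance £307 × 50% = £153.50. Cost to patient: £306.50. OOP to date £1,028.50.
#3 (£6,574): deductible met; 50% of £6,574 = £3,287. OOP would hit £4,315.50 > £2,500, so the cap limits the patient to £2,500 − £1,028.50 = £1,471.50.

£1,471.50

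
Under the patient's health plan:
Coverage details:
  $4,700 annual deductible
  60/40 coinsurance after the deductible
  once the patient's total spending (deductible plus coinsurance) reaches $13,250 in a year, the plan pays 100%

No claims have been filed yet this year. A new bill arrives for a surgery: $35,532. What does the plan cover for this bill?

Nothing has been paid toward the $4,700 deductible, so the first $4,700 of this charge is applied there.
After the $4,700 deductible portion, $35,532 − $4,700 = $30,832 is subject to coinsurance.
Patient's 40% share of $30,832 is $12,332.80.
Patient responsibility before any cap: $4,700 + $12,332.80 = $17,032.80.
That would bring total out-of-pocket to $17,032.80, past the $13,250 cap. The patient is capped at $13,250 − $0 = $13,250 on this claim.
Insurer pays the balance: $35,532 − $13,250 = $22,282.

$22,282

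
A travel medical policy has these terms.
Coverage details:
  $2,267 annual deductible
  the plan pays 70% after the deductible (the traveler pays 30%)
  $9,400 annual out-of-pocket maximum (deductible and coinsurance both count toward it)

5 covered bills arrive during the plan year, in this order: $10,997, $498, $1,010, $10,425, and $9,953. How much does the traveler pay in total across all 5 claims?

Bill 1, $10,997: $2,267 to deductible, leaving $8,730; traveler's 30% is $2,619. Traveler pays $4,886; OOP now $4,886.
Bill 2, $498: 30% coinsurance on $498 = $149.40. Traveler owes $149.40 (running OOP $5,035.40).
Bill 3, $1,010: deductible met; 30% of $1,010 = $303. Cost to traveler: $303. OOP to date $5,338.40.
Bill 4, $10,425: 30% coinsurance on $10,425 = $3,127.50. Traveler pays $3,127.50; OOP now $8,465.90.
Bill 5, $9,953: 30% coinsurance on $9,953 = $2,985.90. OOP would hit $11,451.80 > $9,400, so the cap limits the traveler to $9,400 − $8,465.90 = $934.10.
Total paid by the traveler: $4,886 + $149.40 + $303 + $3,127.50 + $934.10 = $9,400.

$9,400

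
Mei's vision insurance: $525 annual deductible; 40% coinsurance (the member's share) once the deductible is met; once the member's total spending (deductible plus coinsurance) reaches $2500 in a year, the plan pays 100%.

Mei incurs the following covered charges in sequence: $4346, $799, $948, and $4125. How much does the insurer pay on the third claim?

$821

Claim 1 — $4346: $525 finishes the deductible; $3821 goes to coinsurance; coinsurance $3821 × 40% = $1528.40. Cost to member: $2053.40. OOP to date $2053.40. Insurer: $4346 − $2053.40 = $2292.60.
Claim 2 — $799: deductible met; 40% of $799 = $319.60. Member owes $319.60 (running OOP $2373). Insurer: $799 − $319.60 = $479.40.
Claim 3 — $948: deductible met; 40% of $948 = $379.20. Adding that to $2373 gives $2752.20, past the $2500 cap; member pays only $2500 − $2373 = $127. Plan pays $948 − $127 = $821.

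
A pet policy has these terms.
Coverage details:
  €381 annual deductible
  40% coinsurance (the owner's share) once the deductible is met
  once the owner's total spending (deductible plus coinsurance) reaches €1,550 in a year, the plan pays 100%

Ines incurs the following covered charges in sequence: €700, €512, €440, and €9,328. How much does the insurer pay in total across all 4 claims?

Claim 1 (€700): €381 finishes the deductible; €319 goes to coinsurance; coinsurance €319 × 40% = €127.60. Owner owes €508.60 (running OOP €508.60). Insurer: €700 − €508.60 = €191.40.
Claim 2 (€512): 40% coinsurance on €512 = €204.80. Cost to owner: €204.80. OOP to date €713.40. Plan pays €512 − €204.80 = €307.20.
Claim 3 (€440): deductible met; 40% of €440 = €176. Owner pays €176; OOP now €889.40. Plan pays €440 − €176 = €264.
Claim 4 (€9,328): 40% coinsurance on €9,328 = €3,731.20. OOP would hit €4,620.60 > €1,550, so the cap limits the owner to €1,550 − €889.40 = €660.60. Plan pays €9,328 − €660.60 = €8,667.40.
Insurer total: €191.40 + €307.20 + €264 + €8,667.40 = €9,430.

€9,430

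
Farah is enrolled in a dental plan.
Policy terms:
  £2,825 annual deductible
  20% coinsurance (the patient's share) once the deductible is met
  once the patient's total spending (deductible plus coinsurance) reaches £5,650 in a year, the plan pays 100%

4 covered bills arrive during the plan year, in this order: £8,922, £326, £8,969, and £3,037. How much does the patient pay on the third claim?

£1,540.40

#1 (£8,922): deductible takes £2,825, £6,097 remains; coinsurance £6,097 × 20% = £1,219.40. Cost to patient: £4,044.40. OOP to date £4,044.40.
#2 (£326): deductible already satisfied, so patient's share is 20% × £326 = £65.20. Patient owes £65.20 (running OOP £4,109.60).
#3 (£8,969): 20% coinsurance on £8,969 = £1,793.80. OOP would hit £5,903.40 > £5,650, so the cap limits the patient to £5,650 − £4,109.60 = £1,540.40.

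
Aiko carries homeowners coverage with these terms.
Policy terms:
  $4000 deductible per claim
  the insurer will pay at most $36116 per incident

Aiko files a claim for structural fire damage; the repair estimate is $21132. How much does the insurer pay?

After the deductible, $21132 − $4000 = $17132 remains.
$17132 ≤ $36116, so the limit doesn't bind; insurer pays $17132.

$17132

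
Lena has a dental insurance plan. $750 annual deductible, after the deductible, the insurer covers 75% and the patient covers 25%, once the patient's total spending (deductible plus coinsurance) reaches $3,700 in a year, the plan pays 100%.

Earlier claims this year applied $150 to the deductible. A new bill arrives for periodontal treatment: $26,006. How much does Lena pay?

$3,550

$150 of the $750 deductible is already met, leaving $600.
The remaining $25,406 (= $26,006 − $600) moves to coinsurance.
Coinsurance: $25,406 × 25% = $6,351.50.
That puts the patient's cost at $600 + $6,351.50 = $6,951.50 before any cap.
That would bring total out-of-pocket to $7,101.50, past the $3,700 cap. The patient is capped at $3,700 − $150 = $3,550 on this claim.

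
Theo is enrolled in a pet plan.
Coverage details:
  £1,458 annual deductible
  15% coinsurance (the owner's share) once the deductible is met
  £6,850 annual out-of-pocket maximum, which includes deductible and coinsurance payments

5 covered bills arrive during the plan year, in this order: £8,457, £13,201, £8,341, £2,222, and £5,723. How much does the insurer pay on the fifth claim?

Bill 1, £8,457: deductible takes £1,458, £6,999 remains; 15% of £6,999 = £1,049.85. Cost to owner: £2,507.85. OOP to date £2,507.85. Insurer: £8,457 − £2,507.85 = £5,949.15.
Bill 2, £13,201: deductible met; 15% of £13,201 = £1,980.15. Owner pays £1,980.15; OOP now £4,488. Plan pays £13,201 − £1,980.15 = £11,220.85.
Bill 3, £8,341: deductible met; 15% of £8,341 = £1,251.15. Owner owes £1,251.15 (running OOP £5,739.15). Insurer: £8,341 − £1,251.15 = £7,089.85.
Bill 4, £2,222: deductible met; 15% of £2,222 = £333.30. Owner owes £333.30 (running OOP £6,072.45). Plan pays £2,222 − £333.30 = £1,888.70.
Bill 5, £5,723: deductible met; 15% of £5,723 = £858.45. OOP would hit £6,930.90 > £6,850, so the cap limits the owner to £6,850 − £6,072.45 = £777.55. Insurer: £5,723 − £777.55 = £4,945.45.

£4,945.45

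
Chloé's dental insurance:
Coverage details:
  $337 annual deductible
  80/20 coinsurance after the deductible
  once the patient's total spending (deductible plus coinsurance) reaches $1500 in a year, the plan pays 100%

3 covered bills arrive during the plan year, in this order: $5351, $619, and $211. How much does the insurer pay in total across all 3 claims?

Claim 1 ($5351): deductible takes $337, $5014 remains; patient's 20% is $1002.80. Patient pays $1339.80; OOP now $1339.80. Plan pays $5351 − $1339.80 = $4011.20.
Claim 2 ($619): deductible already satisfied, so patient's share is 20% × $619 = $123.80. Patient owes $123.80 (running OOP $1463.60). Insurer: $619 − $123.80 = $495.20.
Claim 3 ($211): 20% coinsurance on $211 = $42.20. Adding that to $1463.60 gives $1505.80, past the $1500 cap; patient pays only $1500 − $1463.60 = $36.40. Plan pays $211 − $36.40 = $174.60.
Insurer total = bills − patient's total = $6181 − $1500 = $4681.

$4681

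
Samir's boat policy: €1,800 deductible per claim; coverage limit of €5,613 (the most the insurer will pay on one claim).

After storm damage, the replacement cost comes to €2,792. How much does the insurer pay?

Less the €1,800 deductible: €2,792 − €1,800 = €992.
€992 is within the €5,613 limit, so the insurer pays €992.

€992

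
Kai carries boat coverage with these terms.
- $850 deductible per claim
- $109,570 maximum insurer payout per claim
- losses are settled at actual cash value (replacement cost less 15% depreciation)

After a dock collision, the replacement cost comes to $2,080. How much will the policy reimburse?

$918

At 15% depreciation, ACV = $2,080 − $312 = $1,768.
Less the $850 deductible: $1,768 − $850 = $918.
$918 is within the $109,570 limit, so the insurer pays $918.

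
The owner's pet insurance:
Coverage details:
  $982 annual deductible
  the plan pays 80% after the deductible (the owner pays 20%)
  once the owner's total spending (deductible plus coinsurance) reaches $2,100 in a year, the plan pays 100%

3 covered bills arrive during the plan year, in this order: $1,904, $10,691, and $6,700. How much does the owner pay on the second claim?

Bill 1, $1,904: $982 to deductible, leaving $922; 20% of $922 = $184.40. Cost to owner: $1,166.40. OOP to date $1,166.40.
Bill 2, $10,691: deductible met; 20% of $10,691 = $2,138.20. That would push OOP to $3,304.60, over the $2,100 cap, so owner pays $2,100 − $1,166.40 = $933.60.

$933.60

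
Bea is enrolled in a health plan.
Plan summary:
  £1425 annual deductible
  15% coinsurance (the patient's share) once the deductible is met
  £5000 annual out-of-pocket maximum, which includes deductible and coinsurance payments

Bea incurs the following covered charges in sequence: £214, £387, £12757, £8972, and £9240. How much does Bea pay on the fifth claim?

£439.25

Claim 1 (£214): all of it applies to the deductible. Patient pays £214; OOP now £214.
Claim 2 (£387): entire amount goes to the deductible. Patient owes £387 (running OOP £601).
Claim 3 (£12757): £824 finishes the deductible; £11933 goes to coinsurance; coinsurance £11933 × 15% = £1789.95. Patient pays £2613.95; OOP now £3214.95.
Claim 4 (£8972): 15% coinsurance on £8972 = £1345.80. Patient pays £1345.80; OOP now £4560.75.
Claim 5 (£9240): deductible already satisfied, so patient's share is 15% × £9240 = £1386. That would push OOP to £5946.75, over the £5000 cap, so patient pays £5000 − £4560.75 = £439.25.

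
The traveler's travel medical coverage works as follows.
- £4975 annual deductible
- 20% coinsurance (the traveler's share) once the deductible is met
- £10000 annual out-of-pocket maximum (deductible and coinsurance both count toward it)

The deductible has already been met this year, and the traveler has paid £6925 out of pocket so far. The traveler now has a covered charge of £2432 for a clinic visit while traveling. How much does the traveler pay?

With the deductible met, the entire £2432 is subject to coinsurance.
20% of £2432 = £486.40 falls to the traveler.
Cumulative spending £6925 + £486.40 = £7411.40 stays under the £10000 maximum.

£486.40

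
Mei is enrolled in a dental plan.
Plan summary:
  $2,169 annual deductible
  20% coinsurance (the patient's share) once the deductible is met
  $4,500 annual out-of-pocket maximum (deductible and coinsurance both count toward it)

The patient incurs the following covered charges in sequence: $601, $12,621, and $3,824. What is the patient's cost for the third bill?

Claim 1 ($601): entire amount goes to the deductible. Patient pays $601; OOP now $601.
Claim 2 ($12,621): deductible takes $1,568, $11,053 remains; patient's 20% is $2,210.60. Cost to patient: $3,778.60. OOP to date $4,379.60.
Claim 3 ($3,824): deductible already satisfied, so patient's share is 20% × $3,824 = $764.80. Adding that to $4,379.60 gives $5,144.40, past the $4,500 cap; patient pays only $4,500 − $4,379.60 = $120.40.

$120.40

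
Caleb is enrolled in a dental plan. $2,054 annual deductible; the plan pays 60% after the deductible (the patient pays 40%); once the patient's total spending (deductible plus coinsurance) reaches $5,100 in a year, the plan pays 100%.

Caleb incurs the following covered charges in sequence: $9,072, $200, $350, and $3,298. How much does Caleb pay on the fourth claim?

$18.80

Claim 1 — $9,072: $2,054 finishes the deductible; $7,018 goes to coinsurance; 40% of $7,018 = $2,807.20. Patient owes $4,861.20 (running OOP $4,861.20).
Claim 2 — $200: deductible met; 40% of $200 = $80. Patient pays $80; OOP now $4,941.20.
Claim 3 — $350: deductible already satisfied, so patient's share is 40% × $350 = $140. Patient pays $140; OOP now $5,081.20.
Claim 4 — $3,298: 40% coinsurance on $3,298 = $1,319.20. OOP would hit $6,400.40 > $5,100, so the cap limits the patient to $5,100 − $5,081.20 = $18.80.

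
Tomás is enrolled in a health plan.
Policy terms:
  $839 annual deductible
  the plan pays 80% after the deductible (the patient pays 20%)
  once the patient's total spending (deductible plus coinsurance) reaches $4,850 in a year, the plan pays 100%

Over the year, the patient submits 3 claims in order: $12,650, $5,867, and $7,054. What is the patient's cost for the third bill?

Bill 1, $12,650: $839 to deductible, leaving $11,811; 20% of $11,811 = $2,362.20. Patient owes $3,201.20 (running OOP $3,201.20).
Bill 2, $5,867: deductible already satisfied, so patient's share is 20% × $5,867 = $1,173.40. Cost to patient: $1,173.40. OOP to date $4,374.60.
Bill 3, $7,054: deductible met; 20% of $7,054 = $1,410.80. OOP would hit $5,785.40 > $4,850, so the cap limits the patient to $4,850 − $4,374.60 = $475.40.

$475.40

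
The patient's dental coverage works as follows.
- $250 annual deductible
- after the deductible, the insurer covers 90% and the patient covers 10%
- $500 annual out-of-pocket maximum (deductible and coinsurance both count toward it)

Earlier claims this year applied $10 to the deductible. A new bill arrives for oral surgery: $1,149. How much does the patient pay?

$10 of the $250 deductible is already met, leaving $240.
That leaves $1,149 − $240 = $909 for coinsurance.
Patient's 10% share of $909 is $90.90.
So the patient owes $240 + $90.90 = $330.90 before any cap.
Total out-of-pocket so far would be $10 + $330.90 = $340.90, below the $500 cap — no reduction.

$330.90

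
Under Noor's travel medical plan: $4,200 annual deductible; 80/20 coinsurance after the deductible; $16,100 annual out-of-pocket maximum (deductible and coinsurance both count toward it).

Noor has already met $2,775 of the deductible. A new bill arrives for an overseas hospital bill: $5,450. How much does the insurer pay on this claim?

Remaining deductible: $4,200 − $2,775 = $1,425.
The remaining $4,025 (= $5,450 − $1,425) moves to coinsurance.
Coinsurance: $4,025 × 20% = $805.
That puts the traveler's cost at $1,425 + $805 = $2,230 before any cap.
Total out-of-pocket so far would be $2,775 + $2,230 = $5,005, below the $16,100 cap — no reduction.
Insurer pays the balance: $5,450 − $2,230 = $3,220.

$3,220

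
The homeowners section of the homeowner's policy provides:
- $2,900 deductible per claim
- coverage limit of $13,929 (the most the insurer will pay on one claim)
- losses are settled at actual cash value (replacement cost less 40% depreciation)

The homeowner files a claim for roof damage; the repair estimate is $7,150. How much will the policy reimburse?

At 40% depreciation, ACV = $7,150 − $2,860 = $4,290.
After the deductible, $4,290 − $2,900 = $1,390 remains.
$1,390 is within the $13,929 limit, so the insurer pays $1,390.

$1,390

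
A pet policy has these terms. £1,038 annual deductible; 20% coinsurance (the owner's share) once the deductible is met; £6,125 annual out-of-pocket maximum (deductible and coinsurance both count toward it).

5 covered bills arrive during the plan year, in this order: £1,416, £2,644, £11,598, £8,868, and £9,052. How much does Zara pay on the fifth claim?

Claim 1 (£1,416): £1,038 to deductible, leaving £378; 20% of £378 = £75.60. Owner owes £1,113.60 (running OOP £1,113.60).
Claim 2 (£2,644): deductible already satisfied, so owner's share is 20% × £2,644 = £528.80. Owner owes £528.80 (running OOP £1,642.40).
Claim 3 (£11,598): deductible already satisfied, so owner's share is 20% × £11,598 = £2,319.60. Owner pays £2,319.60; OOP now £3,962.
Claim 4 (£8,868): deductible already satisfied, so owner's share is 20% × £8,868 = £1,773.60. Cost to owner: £1,773.60. OOP to date £5,735.60.
Claim 5 (£9,052): 20% coinsurance on £9,052 = £1,810.40. That would push OOP to £7,546, over the £6,125 cap, so owner pays £6,125 − £5,735.60 = £389.40.

£389.40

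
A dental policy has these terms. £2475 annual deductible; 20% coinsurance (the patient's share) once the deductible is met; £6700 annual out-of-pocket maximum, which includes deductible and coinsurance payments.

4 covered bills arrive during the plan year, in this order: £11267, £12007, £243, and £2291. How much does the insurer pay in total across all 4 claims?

Claim 1 — £11267: £2475 to deductible, leaving £8792; 20% of £8792 = £1758.40. Cost to patient: £4233.40. OOP to date £4233.40. Plan pays £11267 − £4233.40 = £7033.60.
Claim 2 — £12007: deductible already satisfied, so patient's share is 20% × £12007 = £2401.40. Patient owes £2401.40 (running OOP £6634.80). Insurer: £12007 − £2401.40 = £9605.60.
Claim 3 — £243: deductible met; 20% of £243 = £48.60. Patient owes £48.60 (running OOP £6683.40). Plan pays £243 − £48.60 = £194.40.
Claim 4 — £2291: deductible already satisfied, so patient's share is 20% × £2291 = £458.20. Adding that to £6683.40 gives £7141.60, past the £6700 cap; patient pays only £6700 − £6683.40 = £16.60. Insurer: £2291 − £16.60 = £2274.40.
Insurer total = bills − patient's total = £25808 − £6700 = £19108.

£19108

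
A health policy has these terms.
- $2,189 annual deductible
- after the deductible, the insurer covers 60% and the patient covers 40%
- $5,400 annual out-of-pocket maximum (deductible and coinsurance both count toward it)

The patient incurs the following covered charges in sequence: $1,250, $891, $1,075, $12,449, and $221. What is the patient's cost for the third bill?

Claim 1 ($1,250): all of it applies to the deductible. Patient owes $1,250 (running OOP $1,250).
Claim 2 ($891): all of it applies to the deductible. Cost to patient: $891. OOP to date $2,141.
Claim 3 ($1,075): $48 finishes the deductible; $1,027 goes to coinsurance; coinsurance $1,027 × 40% = $410.80. Patient owes $458.80 (running OOP $2,599.80).

$458.80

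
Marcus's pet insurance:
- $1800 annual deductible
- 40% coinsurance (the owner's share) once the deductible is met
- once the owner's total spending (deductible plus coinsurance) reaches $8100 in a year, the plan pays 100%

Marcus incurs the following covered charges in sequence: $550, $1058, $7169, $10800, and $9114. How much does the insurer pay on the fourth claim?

Claim 1 ($550): fully absorbed by the deductible. Owner owes $550 (running OOP $550). Insurer: $550 − $550 = $0.
Claim 2 ($1058): fully absorbed by the deductible. Owner owes $1058 (running OOP $1608). Plan pays $1058 − $1058 = $0.
Claim 3 ($7169): deductible takes $192, $6977 remains; owner's 40% is $2790.80. Owner pays $2982.80; OOP now $4590.80. Insurer: $7169 − $2982.80 = $4186.20.
Claim 4 ($10800): 40% coinsurance on $10800 = $4320. That would push OOP to $8910.80, over the $8100 cap, so owner pays $8100 − $4590.80 = $3509.20. Plan pays $10800 − $3509.20 = $7290.80.

$7290.80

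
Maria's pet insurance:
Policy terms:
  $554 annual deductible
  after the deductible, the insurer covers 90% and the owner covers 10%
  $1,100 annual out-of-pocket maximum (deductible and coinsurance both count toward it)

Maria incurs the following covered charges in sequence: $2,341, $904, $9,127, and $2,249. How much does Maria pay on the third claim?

Claim 1 ($2,341): $554 to deductible, leaving $1,787; owner's 10% is $178.70. Cost to owner: $732.70. OOP to date $732.70.
Claim 2 ($904): 10% coinsurance on $904 = $90.40. Cost to owner: $90.40. OOP to date $823.10.
Claim 3 ($9,127): deductible met; 10% of $9,127 = $912.70. OOP would hit $1,735.80 > $1,100, so the cap limits the owner to $1,100 − $823.10 = $276.90.

$276.90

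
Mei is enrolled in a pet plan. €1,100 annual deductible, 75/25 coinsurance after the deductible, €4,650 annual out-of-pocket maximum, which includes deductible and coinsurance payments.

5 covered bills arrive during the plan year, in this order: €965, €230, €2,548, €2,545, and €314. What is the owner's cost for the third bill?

#1 (€965): fully absorbed by the deductible. Owner pays €965; OOP now €965.
#2 (€230): deductible takes €135, €95 remains; coinsurance €95 × 25% = €23.75. Owner pays €158.75; OOP now €1,123.75.
#3 (€2,548): deductible already satisfied, so owner's share is 25% × €2,548 = €637. Cost to owner: €637. OOP to date €1,760.75.

€637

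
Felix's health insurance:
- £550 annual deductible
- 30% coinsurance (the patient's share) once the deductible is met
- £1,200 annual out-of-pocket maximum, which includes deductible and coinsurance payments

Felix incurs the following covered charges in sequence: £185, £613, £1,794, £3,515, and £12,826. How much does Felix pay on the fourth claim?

£37.40

#1 (£185): fully absorbed by the deductible. Cost to patient: £185. OOP to date £185.
#2 (£613): £365 finishes the deductible; £248 goes to coinsurance; patient's 30% is £74.40. Patient owes £439.40 (running OOP £624.40).
#3 (£1,794): deductible already satisfied, so patient's share is 30% × £1,794 = £538.20. Patient pays £538.20; OOP now £1,162.60.
#4 (£3,515): 30% coinsurance on £3,515 = £1,054.50. That would push OOP to £2,217.10, over the £1,200 cap, so patient pays £1,200 − £1,162.60 = £37.40.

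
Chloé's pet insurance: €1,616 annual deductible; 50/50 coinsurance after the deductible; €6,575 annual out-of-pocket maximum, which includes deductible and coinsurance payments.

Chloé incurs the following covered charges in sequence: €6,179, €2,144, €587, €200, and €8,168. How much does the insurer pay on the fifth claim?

Bill 1, €6,179: €1,616 finishes the deductible; €4,563 goes to coinsurance; coinsurance €4,563 × 50% = €2,281.50. Owner owes €3,897.50 (running OOP €3,897.50). Insurer: €6,179 − €3,897.50 = €2,281.50.
Bill 2, €2,144: deductible already satisfied, so owner's share is 50% × €2,144 = €1,072. Owner owes €1,072 (running OOP €4,969.50). Plan pays €2,144 − €1,072 = €1,072.
Bill 3, €587: 50% coinsurance on €587 = €293.50. Owner owes €293.50 (running OOP €5,263). Insurer: €587 − €293.50 = €293.50.
Bill 4, €200: 50% coinsurance on €200 = €100. Owner owes €100 (running OOP €5,363). Plan pays €200 − €100 = €100.
Bill 5, €8,168: 50% coinsurance on €8,168 = €4,084. OOP would hit €9,447 > €6,575, so the cap limits the owner to €6,575 − €5,363 = €1,212. Insurer: €8,168 − €1,212 = €6,956.

€6,956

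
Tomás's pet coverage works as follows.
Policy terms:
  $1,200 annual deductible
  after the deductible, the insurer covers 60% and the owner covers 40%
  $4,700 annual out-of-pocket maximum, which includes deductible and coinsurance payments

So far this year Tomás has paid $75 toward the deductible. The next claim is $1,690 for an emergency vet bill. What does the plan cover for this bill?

Remaining deductible: $1,200 − $75 = $1,125.
That leaves $1,690 − $1,125 = $565 for coinsurance.
Coinsurance: $565 × 40% = $226.
Owner responsibility before any cap: $1,125 + $226 = $1,351.
Year-to-date out-of-pocket becomes $75 + $1,351 = $1,426, still under the $4,700 maximum, so no cap applies.
Insurer pays the balance: $1,690 − $1,351 = $339.

$339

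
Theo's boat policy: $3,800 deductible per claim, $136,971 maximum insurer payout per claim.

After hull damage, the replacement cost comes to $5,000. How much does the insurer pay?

$1,200

Less the $3,800 deductible: $5,000 − $3,800 = $1,200.
That's under the $136,971 cap, so the insurer reimburses the full $1,200.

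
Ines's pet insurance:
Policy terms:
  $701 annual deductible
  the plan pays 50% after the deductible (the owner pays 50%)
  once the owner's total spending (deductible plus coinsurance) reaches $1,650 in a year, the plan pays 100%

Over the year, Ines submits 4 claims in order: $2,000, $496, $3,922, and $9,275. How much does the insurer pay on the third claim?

$3,870.50

Claim 1 — $2,000: $701 to deductible, leaving $1,299; coinsurance $1,299 × 50% = $649.50. Owner pays $1,350.50; OOP now $1,350.50. Insurer: $2,000 − $1,350.50 = $649.50.
Claim 2 — $496: 50% coinsurance on $496 = $248. Owner owes $248 (running OOP $1,598.50). Plan pays $496 − $248 = $248.
Claim 3 — $3,922: deductible already satisfied, so owner's share is 50% × $3,922 = $1,961. OOP would hit $3,559.50 > $1,650, so the cap limits the owner to $1,650 − $1,598.50 = $51.50. Insurer: $3,922 − $51.50 = $3,870.50.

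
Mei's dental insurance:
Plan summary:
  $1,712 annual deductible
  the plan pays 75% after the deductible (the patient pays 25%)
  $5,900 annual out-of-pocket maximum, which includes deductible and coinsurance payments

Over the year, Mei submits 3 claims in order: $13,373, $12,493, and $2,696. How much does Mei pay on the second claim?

$1,272.75

Claim 1 — $13,373: $1,712 to deductible, leaving $11,661; coinsurance $11,661 × 25% = $2,915.25. Patient pays $4,627.25; OOP now $4,627.25.
Claim 2 — $12,493: deductible already satisfied, so patient's share is 25% × $12,493 = $3,123.25. That would push OOP to $7,750.50, over the $5,900 cap, so patient pays $5,900 − $4,627.25 = $1,272.75.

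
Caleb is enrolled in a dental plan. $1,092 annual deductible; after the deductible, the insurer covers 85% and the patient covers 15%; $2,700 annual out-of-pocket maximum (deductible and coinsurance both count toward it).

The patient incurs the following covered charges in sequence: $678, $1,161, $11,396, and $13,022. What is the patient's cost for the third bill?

$1,495.95

Claim 1 ($678): entire amount goes to the deductible. Patient pays $678; OOP now $678.
Claim 2 ($1,161): $414 finishes the deductible; $747 goes to coinsurance; 15% of $747 = $112.05. Patient owes $526.05 (running OOP $1,204.05).
Claim 3 ($11,396): 15% coinsurance on $11,396 = $1,709.40. That would push OOP to $2,913.45, over the $2,700 cap, so patient pays $2,700 − $1,204.05 = $1,495.95.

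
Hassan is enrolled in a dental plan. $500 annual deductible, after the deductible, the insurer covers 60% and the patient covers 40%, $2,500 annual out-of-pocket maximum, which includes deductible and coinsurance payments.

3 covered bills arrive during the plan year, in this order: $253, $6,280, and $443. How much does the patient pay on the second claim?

#1 ($253): all of it applies to the deductible. Patient pays $253; OOP now $253.
#2 ($6,280): $247 to deductible, leaving $6,033; coinsurance $6,033 × 40% = $2,413.20. Deductible plus coinsurance: $247 + $2,413.20 = $2,660.20. That would push OOP to $2,913.20, over the $2,500 cap, so patient pays $2,500 − $253 = $2,247.

$2,247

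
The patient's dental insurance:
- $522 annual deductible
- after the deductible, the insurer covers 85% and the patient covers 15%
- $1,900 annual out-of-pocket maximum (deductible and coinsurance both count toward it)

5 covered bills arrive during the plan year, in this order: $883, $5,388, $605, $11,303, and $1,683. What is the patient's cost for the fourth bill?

$424.90

Bill 1, $883: $522 finishes the deductible; $361 goes to coinsurance; patient's 15% is $54.15. Patient owes $576.15 (running OOP $576.15).
Bill 2, $5,388: deductible met; 15% of $5,388 = $808.20. Cost to patient: $808.20. OOP to date $1,384.35.
Bill 3, $605: deductible met; 15% of $605 = $90.75. Patient pays $90.75; OOP now $1,475.10.
Bill 4, $11,303: deductible met; 15% of $11,303 = $1,695.45. Adding that to $1,475.10 gives $3,170.55, past the $1,900 cap; patient pays only $1,900 − $1,475.10 = $424.90.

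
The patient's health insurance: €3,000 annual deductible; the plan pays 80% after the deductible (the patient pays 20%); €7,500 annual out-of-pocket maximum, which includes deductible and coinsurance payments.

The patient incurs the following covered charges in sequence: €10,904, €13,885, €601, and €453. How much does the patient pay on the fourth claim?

€22

#1 (€10,904): €3,000 finishes the deductible; €7,904 goes to coinsurance; coinsurance €7,904 × 20% = €1,580.80. Patient pays €4,580.80; OOP now €4,580.80.
#2 (€13,885): deductible met; 20% of €13,885 = €2,777. Cost to patient: €2,777. OOP to date €7,357.80.
#3 (€601): deductible met; 20% of €601 = €120.20. Patient owes €120.20 (running OOP €7,478).
#4 (€453): deductible met; 20% of €453 = €90.60. OOP would hit €7,568.60 > €7,500, so the cap limits the patient to €7,500 − €7,478 = €22.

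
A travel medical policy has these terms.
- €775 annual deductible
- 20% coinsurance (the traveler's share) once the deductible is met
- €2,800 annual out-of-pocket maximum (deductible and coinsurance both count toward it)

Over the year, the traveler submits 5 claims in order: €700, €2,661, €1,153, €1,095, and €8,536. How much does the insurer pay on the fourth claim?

Bill 1, €700: fully absorbed by the deductible. Traveler owes €700 (running OOP €700). Plan pays €700 − €700 = €0.
Bill 2, €2,661: €75 to deductible, leaving €2,586; coinsurance €2,586 × 20% = €517.20. Traveler owes €592.20 (running OOP €1,292.20). Plan pays €2,661 − €592.20 = €2,068.80.
Bill 3, €1,153: 20% coinsurance on €1,153 = €230.60. Cost to traveler: €230.60. OOP to date €1,522.80. Plan pays €1,153 − €230.60 = €922.40.
Bill 4, €1,095: 20% coinsurance on €1,095 = €219. Traveler owes €219 (running OOP €1,741.80). Insurer: €1,095 − €219 = €876.

€876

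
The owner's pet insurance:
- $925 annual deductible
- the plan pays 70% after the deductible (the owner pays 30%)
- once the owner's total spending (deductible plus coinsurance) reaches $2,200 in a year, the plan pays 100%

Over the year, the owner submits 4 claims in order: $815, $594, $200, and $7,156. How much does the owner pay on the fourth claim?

Claim 1 — $815: entire amount goes to the deductible. Cost to owner: $815. OOP to date $815.
Claim 2 — $594: $110 finishes the deductible; $484 goes to coinsurance; coinsurance $484 × 30% = $145.20. Cost to owner: $255.20. OOP to date $1,070.20.
Claim 3 — $200: 30% coinsurance on $200 = $60. Owner owes $60 (running OOP $1,130.20).
Claim 4 — $7,156: deductible already satisfied, so owner's share is 30% × $7,156 = $2,146.80. Adding that to $1,130.20 gives $3,277, past the $2,200 cap; owner pays only $2,200 − $1,130.20 = $1,069.80.

$1,069.80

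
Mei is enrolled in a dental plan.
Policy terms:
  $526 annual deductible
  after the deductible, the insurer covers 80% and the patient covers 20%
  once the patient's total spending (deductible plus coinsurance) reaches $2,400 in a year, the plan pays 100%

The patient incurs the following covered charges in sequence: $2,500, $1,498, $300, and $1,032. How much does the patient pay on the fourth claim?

Claim 1 ($2,500): $526 to deductible, leaving $1,974; patient's 20% is $394.80. Cost to patient: $920.80. OOP to date $920.80.
Claim 2 ($1,498): deductible met; 20% of $1,498 = $299.60. Patient owes $299.60 (running OOP $1,220.40).
Claim 3 ($300): deductible already satisfied, so patient's share is 20% × $300 = $60. Cost to patient: $60. OOP to date $1,280.40.
Claim 4 ($1,032): 20% coinsurance on $1,032 = $206.40. Patient owes $206.40 (running OOP $1,486.80).

$206.40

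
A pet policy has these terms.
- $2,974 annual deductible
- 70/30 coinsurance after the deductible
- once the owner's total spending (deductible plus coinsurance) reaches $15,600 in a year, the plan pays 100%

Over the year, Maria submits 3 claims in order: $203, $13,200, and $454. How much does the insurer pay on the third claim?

Claim 1 ($203): all of it applies to the deductible. Owner owes $203 (running OOP $203). Plan pays $203 − $203 = $0.
Claim 2 ($13,200): deductible takes $2,771, $10,429 remains; coinsurance $10,429 × 30% = $3,128.70. Owner owes $5,899.70 (running OOP $6,102.70). Insurer: $13,200 − $5,899.70 = $7,300.30.
Claim 3 ($454): deductible already satisfied, so owner's share is 30% × $454 = $136.20. Owner owes $136.20 (running OOP $6,238.90). Insurer: $454 − $136.20 = $317.80.

$317.80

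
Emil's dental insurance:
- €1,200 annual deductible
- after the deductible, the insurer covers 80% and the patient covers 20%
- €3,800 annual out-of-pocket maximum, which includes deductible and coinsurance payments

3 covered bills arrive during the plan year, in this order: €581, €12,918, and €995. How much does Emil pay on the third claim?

€140.20

Bill 1, €581: entire amount goes to the deductible. Patient pays €581; OOP now €581.
Bill 2, €12,918: €619 finishes the deductible; €12,299 goes to coinsurance; patient's 20% is €2,459.80. Patient pays €3,078.80; OOP now €3,659.80.
Bill 3, €995: deductible met; 20% of €995 = €199. Adding that to €3,659.80 gives €3,858.80, past the €3,800 cap; patient pays only €3,800 − €3,659.80 = €140.20.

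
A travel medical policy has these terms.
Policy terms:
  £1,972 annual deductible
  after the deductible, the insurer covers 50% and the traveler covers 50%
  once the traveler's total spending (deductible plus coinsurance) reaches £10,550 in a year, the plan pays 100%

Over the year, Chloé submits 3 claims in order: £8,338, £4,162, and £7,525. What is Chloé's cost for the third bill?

£3,314

Claim 1 — £8,338: deductible takes £1,972, £6,366 remains; traveler's 50% is £3,183. Traveler pays £5,155; OOP now £5,155.
Claim 2 — £4,162: 50% coinsurance on £4,162 = £2,081. Cost to traveler: £2,081. OOP to date £7,236.
Claim 3 — £7,525: deductible met; 50% of £7,525 = £3,762.50. That would push OOP to £10,998.50, over the £10,550 cap, so traveler pays £10,550 − £7,236 = £3,314.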